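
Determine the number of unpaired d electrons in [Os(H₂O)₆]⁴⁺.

Water is neutral; balancing the +4 overall charge requires Os(IV).
Os sits in group 8, so the d-electron count is 8 − 4 = 4.
The spin state decides the count: a 5d ion has a large Δₒ and is invariably low-spin.
An octahedral low-spin d⁴ ion is t₂g⁴e_g⁰, giving 2 unpaired electrons.

2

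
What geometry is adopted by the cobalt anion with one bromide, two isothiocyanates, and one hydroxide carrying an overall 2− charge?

tetrahedral

Ligand charges: each bromide is −1; each isothiocyanate is −1; each hydroxide is −1. With an overall charge of −2 the cobalt centre must be in the +2 oxidation state.
Co sits in group 9, so the d-electron count is 9 − 2 = 7.
Coordination number: 4.
Bromide, hydroxide, and isothiocyanate are weak-field ligands.
For a high-spin 3d d⁷ ion with weak-field ligands the small Δₜ gives little square-planar CFSE advantage, so four ligands adopt the sterically favoured tetrahedral geometry.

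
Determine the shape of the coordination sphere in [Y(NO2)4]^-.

Ligand charges: each nitro (N-bound nitrite) is −1. With an overall charge of −1 the yttrium centre must be in the +3 oxidation state.
Group 3 minus oxidation state 3 gives a d⁰ configuration.
With 4 monodentate ligands the coordination number is 4.
A d⁰ ion has no crystal-field stabilisation preference between square planar and tetrahedral, so four ligands adopt the sterically favoured tetrahedral geometry.

tetrahedral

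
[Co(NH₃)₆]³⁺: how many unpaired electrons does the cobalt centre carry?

0 unpaired electrons

Ligand charges: ammonia is neutral. With an overall charge of +3 the cobalt centre must be in the +3 oxidation state.
Group 9 minus oxidation state 3 gives a d⁶ configuration.
The spin state decides the count: Co(III) has an exceptionally large octahedral splitting and is low-spin with essentially every ligand except fluoride.
An octahedral low-spin d⁶ ion is t₂g⁶e_g⁰, giving 0 unpaired electrons.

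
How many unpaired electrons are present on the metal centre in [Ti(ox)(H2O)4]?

2 unpaired electrons

Summing ligand charges against the 0 overall charge gives an oxidation state of +2 for titanium.
Ti sits in group 4, so the d-electron count is 4 − 2 = 2.
Counting donor atoms: 1×oxalate (bidentate) → 2 donors; 4×water (monodentate) → 4 donors. Coordination number = 6.
In an octahedral field the d² configuration is t₂g²e_g⁰ (only one arrangement possible), giving 2 unpaired electrons.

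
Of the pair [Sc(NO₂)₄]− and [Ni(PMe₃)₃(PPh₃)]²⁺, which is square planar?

[Ni(PMe₃)₃(PPh₃)]²⁺

For [Sc(NO₂)₄]−: Each nitro (N-bound nitrite) is −1; balancing the −1 overall charge requires Sc(III). Scandium is a group-3 element; Sc(III) is therefore d⁰. A d⁰ ion has no crystal-field stabilisation preference between square planar and tetrahedral, so four ligands adopt the sterically favoured tetrahedral geometry. → tetrahedral.
For [Ni(PMe₃)₃(PPh₃)]²⁺: Summing ligand charges against the +2 overall charge gives an oxidation state of +2 for nickel. Group 10 minus oxidation state 2 gives a d⁸ configuration. Trimethylphosphine and triphenylphosphine are strong-field ligands (high in the spectrochemical series). A 3d d⁸ ion with strong-field ligands gains enough CFSE to favour square planar over tetrahedral. → square planar.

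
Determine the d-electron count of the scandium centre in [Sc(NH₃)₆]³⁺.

Ligand charges: ammonia is neutral. With an overall charge of +3 the scandium centre must be in the +3 oxidation state.
Sc sits in group 3, so the d-electron count is 3 − 3 = 0.

d⁰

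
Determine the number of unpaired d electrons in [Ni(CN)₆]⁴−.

2 unpaired electrons

Each cyanide is −1; balancing the −4 overall charge requires Ni(II).
Nickel is a group-10 element; Ni(II) is therefore d⁸.
In an octahedral field the d⁸ configuration is t₂g⁶e_g² (only one arrangement possible), giving 2 unpaired electrons.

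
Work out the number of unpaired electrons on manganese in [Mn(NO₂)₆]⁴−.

1

Ligand charges: each nitro (N-bound nitrite) is −1. With an overall charge of −4 the manganese centre must be in the +2 oxidation state.
Manganese is a group-7 element; Mn(II) is therefore d⁵.
The spin state decides the count: Nitro (N-bound nitrite) is a strong-field ligand (high in the spectrochemical series) for a first-row metal, so the complex is low-spin.
An octahedral low-spin d⁵ ion is t₂g⁵e_g⁰, giving 1 unpaired electron.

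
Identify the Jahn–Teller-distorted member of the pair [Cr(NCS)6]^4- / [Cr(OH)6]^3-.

[Cr(NCS)6]^4-

[Cr(NCS)6]^4-: Summing ligand charges against the −4 overall charge gives an oxidation state of +2 for chromium. Cr sits in group 6, so the d-electron count is 6 − 2 = 4. Isothiocyanate is a weak-field ligand for a first-row metal, so the complex is high-spin. The t₂g³e_g¹ (high-spin) configuration has an unevenly filled e_g set; the Jahn–Teller theorem predicts a tetragonal distortion (typically axial elongation) to lift the degeneracy.
[Cr(OH)6]^3-: Each hydroxide is −1; balancing the −3 overall charge requires Cr(III). Chromium is a group-6 element; Cr(III) is therefore d³. The d³ configuration leaves the e_g set evenly filled (or empty) — no strong Jahn–Teller driving force.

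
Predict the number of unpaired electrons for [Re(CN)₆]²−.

3

Ligand charges: each cyanide is −1. With an overall charge of −2 the rhenium centre must be in the +4 oxidation state.
Rhenium is a group-7 element; Re(IV) is therefore d³.
In an octahedral field the d³ configuration is t₂g³e_g⁰ (only one arrangement possible), giving 3 unpaired electrons.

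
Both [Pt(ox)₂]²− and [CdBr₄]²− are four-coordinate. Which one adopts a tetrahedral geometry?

[CdBr₄]²−

For [Pt(ox)₂]²−: Each oxalate is −2; balancing the −2 overall charge requires Pt(II). Group 10 minus oxidation state 2 gives a d⁸ configuration. A 5d d⁸ ion has a large crystal-field splitting; square planar leaves the high-energy d_{x²−y²} orbital empty and maximises CFSE. → square planar.
For [CdBr₄]²−: Ligand charges: each bromide is −1. With an overall charge of −2 the cadmium centre must be in the +2 oxidation state. Cd sits in group 12, so the d-electron count is 12 − 2 = 10. A d¹⁰ ion has no crystal-field stabilisation preference between square planar and tetrahedral, so four ligands adopt the sterically favoured tetrahedral geometry. → tetrahedral.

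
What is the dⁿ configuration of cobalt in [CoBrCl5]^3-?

d6

Each bromide is −1; each chloride is −1; balancing the −3 overall charge requires Co(III).
Group 9 minus oxidation state 3 gives a d⁶ configuration.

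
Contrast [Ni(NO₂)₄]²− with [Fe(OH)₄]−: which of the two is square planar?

For [Ni(NO₂)₄]²−: Each nitro (N-bound nitrite) is −1; balancing the −2 overall charge requires Ni(II). Ni sits in group 10, so the d-electron count is 10 − 2 = 8. Nitro (N-bound nitrite) is a strong-field ligand (high in the spectrochemical series). A 3d d⁸ ion with strong-field ligands gains enough CFSE to favour square planar over tetrahedral. → square planar.
For [Fe(OH)₄]−: Ligand charges: each hydroxide is −1. With an overall charge of −1 the iron centre must be in the +3 oxidation state. Group 8 minus oxidation state 3 gives a d⁵ configuration. A high-spin d⁵ ion has zero CFSE in either geometry, so four ligands adopt the sterically favoured tetrahedral geometry. → tetrahedral.

[Ni(NO₂)₄]²−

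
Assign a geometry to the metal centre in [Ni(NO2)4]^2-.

Summing ligand charges against the −2 overall charge gives an oxidation state of +2 for nickel.
Ni sits in group 10, so the d-electron count is 10 − 2 = 8.
With 4 monodentate ligands the coordination number is 4.
Nitro (N-bound nitrite) is a strong-field ligand (high in the spectrochemical series).
A 3d d⁸ ion with strong-field ligands gains enough CFSE to favour square planar over tetrahedral.

square planar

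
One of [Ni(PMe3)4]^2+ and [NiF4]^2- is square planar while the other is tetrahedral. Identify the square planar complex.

For [Ni(PMe3)4]^2+: Ligand charges: trimethylphosphine is neutral. With an overall charge of +2 the nickel centre must be in the +2 oxidation state. Nickel is a group-10 element; Ni(II) is therefore d⁸. Trimethylphosphine is a strong-field ligand (high in the spectrochemical series). A 3d d⁸ ion with strong-field ligands gains enough CFSE to favour square planar over tetrahedral. → square planar.
For [NiF4]^2-: Each fluoride is −1; balancing the −2 overall charge requires Ni(II). Nickel is a group-10 element; Ni(II) is therefore d⁸. Fluoride is a weak-field ligand. With weak-field ligands the CFSE gain from square planar is small, so a 3d d⁸ ion takes the sterically preferred tetrahedral geometry. → tetrahedral.

[Ni(PMe3)4]^2+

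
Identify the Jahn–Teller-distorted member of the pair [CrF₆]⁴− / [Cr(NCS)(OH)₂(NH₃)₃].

[CrF₆]⁴−: Summing ligand charges against the −4 overall charge gives an oxidation state of +2 for chromium. Chromium is a group-6 element; Cr(II) is therefore d⁴. Fluoride is a weak-field ligand for a first-row metal, so the complex is high-spin. The t₂g³e_g¹ (high-spin) configuration has an unevenly filled e_g set; the Jahn–Teller theorem predicts a tetragonal distortion (typically axial elongation) to lift the degeneracy.
[Cr(NCS)(OH)₂(NH₃)₃]: Summing ligand charges against the 0 overall charge gives an oxidation state of +3 for chromium. Cr sits in group 6, so the d-electron count is 6 − 3 = 3. The d³ configuration leaves the e_g set evenly filled (or empty) — no strong Jahn–Teller driving force.

[CrF₆]⁴−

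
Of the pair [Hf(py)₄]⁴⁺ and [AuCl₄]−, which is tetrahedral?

[Hf(py)₄]⁴⁺

For [Hf(py)₄]⁴⁺: Ligand charges: pyridine is neutral. With an overall charge of +4 the hafnium centre must be in the +4 oxidation state. Hf sits in group 4, so the d-electron count is 4 − 4 = 0. A d⁰ ion has no crystal-field stabilisation preference between square planar and tetrahedral, so four ligands adopt the sterically favoured tetrahedral geometry. → tetrahedral.
For [AuCl₄]−: Ligand charges: each chloride is −1. With an overall charge of −1 the gold centre must be in the +3 oxidation state. Au sits in group 11, so the d-electron count is 11 − 3 = 8. A 5d d⁸ ion has a large crystal-field splitting; square planar leaves the high-energy d_{x²−y²} orbital empty and maximises CFSE. → square planar.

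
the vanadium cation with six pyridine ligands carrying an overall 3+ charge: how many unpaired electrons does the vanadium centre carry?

Summing ligand charges against the +3 overall charge gives an oxidation state of +3 for vanadium.
Group 5 minus oxidation state 3 gives a d² configuration.
In an octahedral field the d² configuration is t₂g²e_g⁰ (only one arrangement possible), giving 2 unpaired electrons.

2 unpaired electrons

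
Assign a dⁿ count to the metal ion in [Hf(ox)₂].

Summing ligand charges against the 0 overall charge gives an oxidation state of +4 for hafnium.
Hafnium is a group-4 element; Hf(IV) is therefore d⁰.

d⁰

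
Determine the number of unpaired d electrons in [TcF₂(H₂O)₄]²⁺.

3

Summing ligand charges against the +2 overall charge gives an oxidation state of +4 for technetium.
Group 7 minus oxidation state 4 gives a d³ configuration.
In an octahedral field the d³ configuration is t₂g³e_g⁰ (only one arrangement possible), giving 3 unpaired electrons.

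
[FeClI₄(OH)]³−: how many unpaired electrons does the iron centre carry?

5

Summing ligand charges against the −3 overall charge gives an oxidation state of +3 for iron.
Fe sits in group 8, so the d-electron count is 8 − 3 = 5.
The spin state decides the count: Chloride, hydroxide, and iodide are weak-field ligands for a first-row metal, so the complex is high-spin.
An octahedral high-spin d⁵ ion is t₂g³e_g², giving 5 unpaired electrons.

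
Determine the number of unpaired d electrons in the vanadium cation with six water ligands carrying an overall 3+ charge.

Water is neutral; balancing the +3 overall charge requires V(III).
V sits in group 5, so the d-electron count is 5 − 3 = 2.
In an octahedral field the d² configuration is t₂g²e_g⁰ (only one arrangement possible), giving 2 unpaired electrons.

2 unpaired electrons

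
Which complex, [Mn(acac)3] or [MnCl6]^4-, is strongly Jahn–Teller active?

[Mn(acac)3]: Ligand charges: each acetylacetonate is −1. With an overall charge of 0 the manganese centre must be in the +3 oxidation state. Manganese is a group-7 element; Mn(III) is therefore d⁴. Acetylacetonate is a weak-field ligand for a first-row metal, so the complex is high-spin. The t₂g³e_g¹ (high-spin) configuration has an unevenly filled e_g set; the Jahn–Teller theorem predicts a tetragonal distortion (typically axial elongation) to lift the degeneracy.
[MnCl6]^4-: Each chloride is −1; balancing the −4 overall charge requires Mn(II). Manganese is a group-7 element; Mn(II) is therefore d⁵. Chloride is a weak-field ligand for a first-row metal, so the complex is high-spin. The d⁵ configuration leaves the e_g set evenly filled (or empty) — no strong Jahn–Teller driving force.

[Mn(acac)3]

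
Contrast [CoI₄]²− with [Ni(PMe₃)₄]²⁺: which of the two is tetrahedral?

[CoI₄]²−

For [CoI₄]²−: Ligand charges: each iodide is −1. With an overall charge of −2 the cobalt centre must be in the +2 oxidation state. Co sits in group 9, so the d-electron count is 9 − 2 = 7. For a high-spin 3d d⁷ ion with weak-field ligands the small Δₜ gives little square-planar CFSE advantage, so four ligands adopt the sterically favoured tetrahedral geometry. → tetrahedral.
For [Ni(PMe₃)₄]²⁺: Summing ligand charges against the +2 overall charge gives an oxidation state of +2 for nickel. Ni sits in group 10, so the d-electron count is 10 − 2 = 8. Trimethylphosphine is a strong-field ligand (high in the spectrochemical series). A 3d d⁸ ion with strong-field ligands gains enough CFSE to favour square planar over tetrahedral. → square planar.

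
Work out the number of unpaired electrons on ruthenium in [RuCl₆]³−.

1 unpaired electron

Each chloride is −1; balancing the −3 overall charge requires Ru(III).
Ru sits in group 8, so the d-electron count is 8 − 3 = 5.
The spin state decides the count: a 4d ion has a large Δₒ and is invariably low-spin.
An octahedral low-spin d⁵ ion is t₂g⁵e_g⁰, giving 1 unpaired electron.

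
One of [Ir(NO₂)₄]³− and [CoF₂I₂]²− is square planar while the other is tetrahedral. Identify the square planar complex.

[Ir(NO₂)₄]³−

For [Ir(NO₂)₄]³−: Summing ligand charges against the −3 overall charge gives an oxidation state of +1 for iridium. Group 9 minus oxidation state 1 gives a d⁸ configuration. A 5d d⁸ ion has a large crystal-field splitting; square planar leaves the high-energy d_{x²−y²} orbital empty and maximises CFSE. → square planar.
For [CoF₂I₂]²−: Ligand charges: each fluoride is −1; each iodide is −1. With an overall charge of −2 the cobalt centre must be in the +2 oxidation state. Co sits in group 9, so the d-electron count is 9 − 2 = 7. For a high-spin 3d d⁷ ion with weak-field ligands the small Δₜ gives little square-planar CFSE advantage, so four ligands adopt the sterically favoured tetrahedral geometry. → tetrahedral.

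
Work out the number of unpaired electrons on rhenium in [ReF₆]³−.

2

Ligand charges: each fluoride is −1. With an overall charge of −3 the rhenium centre must be in the +3 oxidation state.
Group 7 minus oxidation state 3 gives a d⁴ configuration.
The spin state decides the count: a 5d ion has a large Δₒ and is invariably low-spin.
An octahedral low-spin d⁴ ion is t₂g⁴e_g⁰, giving 2 unpaired electrons.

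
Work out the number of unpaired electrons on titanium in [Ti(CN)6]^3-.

Ligand charges: each cyanide is −1. With an overall charge of −3 the titanium centre must be in the +3 oxidation state.
Ti sits in group 4, so the d-electron count is 4 − 3 = 1.
In an octahedral field the d¹ configuration is t₂g¹e_g⁰ (only one arrangement possible), giving 1 unpaired electron.

1 unpaired electron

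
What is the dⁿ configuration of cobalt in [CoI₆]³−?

d6

Summing ligand charges against the −3 overall charge gives an oxidation state of +3 for cobalt.
Co sits in group 9, so the d-electron count is 9 − 3 = 6.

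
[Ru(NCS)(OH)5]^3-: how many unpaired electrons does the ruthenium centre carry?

Each isothiocyanate is −1; each hydroxide is −1; balancing the −3 overall charge requires Ru(III).
Ru sits in group 8, so the d-electron count is 8 − 3 = 5.
The spin state decides the count: a 4d ion has a large Δₒ and is invariably low-spin.
An octahedral low-spin d⁵ ion is t₂g⁵e_g⁰, giving 1 unpaired electron.

1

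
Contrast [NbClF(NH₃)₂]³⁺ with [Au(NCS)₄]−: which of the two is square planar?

For [NbClF(NH₃)₂]³⁺: Summing ligand charges against the +3 overall charge gives an oxidation state of +5 for niobium. Nb sits in group 5, so the d-electron count is 5 − 5 = 0. A d⁰ ion has no crystal-field stabilisation preference between square planar and tetrahedral, so four ligands adopt the sterically favoured tetrahedral geometry. → tetrahedral.
For [Au(NCS)₄]−: Summing ligand charges against the −1 overall charge gives an oxidation state of +3 for gold. Au sits in group 11, so the d-electron count is 11 − 3 = 8. A 5d d⁸ ion has a large crystal-field splitting; square planar leaves the high-energy d_{x²−y²} orbital empty and maximises CFSE. → square planar.

[Au(NCS)₄]−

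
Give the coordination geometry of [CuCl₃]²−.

trigonal planar

Summing ligand charges against the −2 overall charge gives an oxidation state of +1 for copper.
Copper is a group-11 element; Cu(I) is therefore d¹⁰.
With 3 monodentate ligands the coordination number is 3.
Three ligands around a d¹⁰ centre minimise repulsion in a trigonal-planar arrangement.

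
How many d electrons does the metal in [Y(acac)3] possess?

Ligand charges: each acetylacetonate is −1. With an overall charge of 0 the yttrium centre must be in the +3 oxidation state.
Group 3 minus oxidation state 3 gives a d⁰ configuration.

d0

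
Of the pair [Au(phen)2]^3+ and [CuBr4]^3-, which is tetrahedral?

For [Au(phen)2]^3+: Ligand charges: 1,10-phenanthroline is neutral. With an overall charge of +3 the gold centre must be in the +3 oxidation state. Group 11 minus oxidation state 3 gives a d⁸ configuration. A 5d d⁸ ion has a large crystal-field splitting; square planar leaves the high-energy d_{x²−y²} orbital empty and maximises CFSE. → square planar.
For [CuBr4]^3-: Summing ligand charges against the −3 overall charge gives an oxidation state of +1 for copper. Copper is a group-11 element; Cu(I) is therefore d¹⁰. A d¹⁰ ion has no crystal-field stabilisation preference between square planar and tetrahedral, so four ligands adopt the sterically favoured tetrahedral geometry. → tetrahedral.

[CuBr4]^3-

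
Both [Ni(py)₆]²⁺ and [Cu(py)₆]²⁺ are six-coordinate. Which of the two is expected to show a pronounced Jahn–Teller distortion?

[Ni(py)₆]²⁺: Ligand charges: pyridine is neutral. With an overall charge of +2 the nickel centre must be in the +2 oxidation state. Group 10 minus oxidation state 2 gives a d⁸ configuration. The d⁸ configuration leaves the e_g set evenly filled (or empty) — no strong Jahn–Teller driving force.
[Cu(py)₆]²⁺: Summing ligand charges against the +2 overall charge gives an oxidation state of +2 for copper. Copper is a group-11 element; Cu(II) is therefore d⁹. The t₂g⁶e_g³ configuration has an unevenly filled e_g set; the Jahn–Teller theorem predicts a tetragonal distortion (typically axial elongation) to lift the degeneracy.

[Cu(py)₆]²⁺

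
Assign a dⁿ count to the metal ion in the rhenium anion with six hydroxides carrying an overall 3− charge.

d4

Summing ligand charges against the −3 overall charge gives an oxidation state of +3 for rhenium.
Re sits in group 7, so the d-electron count is 7 − 3 = 4.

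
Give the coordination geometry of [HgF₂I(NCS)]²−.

tetrahedral

Summing ligand charges against the −2 overall charge gives an oxidation state of +2 for mercury.
Group 12 minus oxidation state 2 gives a d¹⁰ configuration.
With 4 monodentate ligands the coordination number is 4.
A d¹⁰ ion has no crystal-field stabilisation preference between square planar and tetrahedral, so four ligands adopt the sterically favoured tetrahedral geometry.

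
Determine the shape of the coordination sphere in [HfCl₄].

tetrahedral

Summing ligand charges against the 0 overall charge gives an oxidation state of +4 for hafnium.
Hafnium is a group-4 element; Hf(IV) is therefore d⁰.
With 4 monodentate ligands the coordination number is 4.
A d⁰ ion has no crystal-field stabilisation preference between square planar and tetrahedral, so four ligands adopt the sterically favoured tetrahedral geometry.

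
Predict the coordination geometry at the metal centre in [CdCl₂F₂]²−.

Summing ligand charges against the −2 overall charge gives an oxidation state of +2 for cadmium.
Group 12 minus oxidation state 2 gives a d¹⁰ configuration.
With 4 monodentate ligands the coordination number is 4.
A d¹⁰ ion has no crystal-field stabilisation preference between square planar and tetrahedral, so four ligands adopt the sterically favoured tetrahedral geometry.

tetrahedral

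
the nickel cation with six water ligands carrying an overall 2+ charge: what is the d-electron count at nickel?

d⁸

Summing ligand charges against the +2 overall charge gives an oxidation state of +2 for nickel.
Ni sits in group 10, so the d-electron count is 10 − 2 = 8.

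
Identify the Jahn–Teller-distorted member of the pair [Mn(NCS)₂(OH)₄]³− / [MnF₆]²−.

[Mn(NCS)₂(OH)₄]³−: Summing ligand charges against the −3 overall charge gives an oxidation state of +3 for manganese. Manganese is a group-7 element; Mn(III) is therefore d⁴. Hydroxide and isothiocyanate are weak-field ligands for a first-row metal, so the complex is high-spin. The t₂g³e_g¹ (high-spin) configuration has an unevenly filled e_g set; the Jahn–Teller theorem predicts a tetragonal distortion (typically axial elongation) to lift the degeneracy.
[MnF₆]²−: Summing ligand charges against the −2 overall charge gives an oxidation state of +4 for manganese. Group 7 minus oxidation state 4 gives a d³ configuration. The d³ configuration leaves the e_g set evenly filled (or empty) — no strong Jahn–Teller driving force.

[Mn(NCS)₂(OH)₄]³−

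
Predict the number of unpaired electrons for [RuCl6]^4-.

Each chloride is −1; balancing the −4 overall charge requires Ru(II).
Group 8 minus oxidation state 2 gives a d⁶ configuration.
The spin state decides the count: a 4d ion has a large Δₒ and is invariably low-spin.
An octahedral low-spin d⁶ ion is t₂g⁶e_g⁰, giving 0 unpaired electrons.

0 unpaired electrons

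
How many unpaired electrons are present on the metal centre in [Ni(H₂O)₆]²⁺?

Summing ligand charges against the +2 overall charge gives an oxidation state of +2 for nickel.
Group 10 minus oxidation state 2 gives a d⁸ configuration.
In an octahedral field the d⁸ configuration is t₂g⁶e_g² (only one arrangement possible), giving 2 unpaired electrons.

2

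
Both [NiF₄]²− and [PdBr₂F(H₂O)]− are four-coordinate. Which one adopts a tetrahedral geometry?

For [NiF₄]²−: Each fluoride is −1; balancing the −2 overall charge requires Ni(II). Nickel is a group-10 element; Ni(II) is therefore d⁸. Fluoride is a weak-field ligand. With weak-field ligands the CFSE gain from square planar is small, so a 3d d⁸ ion takes the sterically preferred tetrahedral geometry. → tetrahedral.
For [PdBr₂F(H₂O)]−: Summing ligand charges against the −1 overall charge gives an oxidation state of +2 for palladium. Pd sits in group 10, so the d-electron count is 10 − 2 = 8. A 4d d⁸ ion has a large crystal-field splitting; square planar leaves the high-energy d_{x²−y²} orbital empty and maximises CFSE. → square planar.

[NiF₄]²−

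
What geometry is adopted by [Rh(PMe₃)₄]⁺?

square planar

Ligand charges: trimethylphosphine is neutral. With an overall charge of +1 the rhodium centre must be in the +1 oxidation state.
Rh sits in group 9, so the d-electron count is 9 − 1 = 8.
Coordination number: 4.
A 4d d⁸ ion has a large crystal-field splitting; square planar leaves the high-energy d_{x²−y²} orbital empty and maximises CFSE.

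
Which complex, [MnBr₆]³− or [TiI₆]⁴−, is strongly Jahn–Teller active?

[MnBr₆]³−

[MnBr₆]³−: Summing ligand charges against the −3 overall charge gives an oxidation state of +3 for manganese. Group 7 minus oxidation state 3 gives a d⁴ configuration. Bromide is a weak-field ligand for a first-row metal, so the complex is high-spin. The t₂g³e_g¹ (high-spin) configuration has an unevenly filled e_g set; the Jahn–Teller theorem predicts a tetragonal distortion (typically axial elongation) to lift the degeneracy.
[TiI₆]⁴−: Ligand charges: each iodide is −1. With an overall charge of −4 the titanium centre must be in the +2 oxidation state. Group 4 minus oxidation state 2 gives a d² configuration. The d² configuration leaves the e_g set evenly filled (or empty) — no strong Jahn–Teller driving force.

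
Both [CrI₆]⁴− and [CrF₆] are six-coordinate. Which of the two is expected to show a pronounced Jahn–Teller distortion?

[CrI₆]⁴−: Summing ligand charges against the −4 overall charge gives an oxidation state of +2 for chromium. Group 6 minus oxidation state 2 gives a d⁴ configuration. Iodide is a weak-field ligand for a first-row metal, so the complex is high-spin. The t₂g³e_g¹ (high-spin) configuration has an unevenly filled e_g set; the Jahn–Teller theorem predicts a tetragonal distortion (typically axial elongation) to lift the degeneracy.
[CrF₆]: Ligand charges: each fluoride is −1. With an overall charge of 0 the chromium centre must be in the +6 oxidation state. Chromium is a group-6 element; Cr(VI) is therefore d⁰. The d⁰ configuration leaves the e_g set evenly filled (or empty) — no strong Jahn–Teller driving force.

[CrI₆]⁴−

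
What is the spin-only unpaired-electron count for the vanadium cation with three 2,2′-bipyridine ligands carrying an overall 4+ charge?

1

2,2′-bipyridine is neutral; balancing the +4 overall charge requires V(IV).
Vanadium is a group-5 element; V(IV) is therefore d¹.
Counting donor atoms: 3×2,2′-bipyridine (bidentate) → 6 donors. Coordination number = 6.
In an octahedral field the d¹ configuration is t₂g¹e_g⁰ (only one arrangement possible), giving 1 unpaired electron.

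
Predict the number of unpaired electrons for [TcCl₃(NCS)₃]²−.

Each chloride is −1; each isothiocyanate is −1; balancing the −2 overall charge requires Tc(IV).
Group 7 minus oxidation state 4 gives a d³ configuration.
In an octahedral field the d³ configuration is t₂g³e_g⁰ (only one arrangement possible), giving 3 unpaired electrons.

3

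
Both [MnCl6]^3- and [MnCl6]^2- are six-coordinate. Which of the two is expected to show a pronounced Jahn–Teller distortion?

[MnCl6]^3-

[MnCl6]^3-: Summing ligand charges against the −3 overall charge gives an oxidation state of +3 for manganese. Manganese is a group-7 element; Mn(III) is therefore d⁴. Chloride is a weak-field ligand for a first-row metal, so the complex is high-spin. The t₂g³e_g¹ (high-spin) configuration has an unevenly filled e_g set; the Jahn–Teller theorem predicts a tetragonal distortion (typically axial elongation) to lift the degeneracy.
[MnCl6]^2-: Summing ligand charges against the −2 overall charge gives an oxidation state of +4 for manganese. Manganese is a group-7 element; Mn(IV) is therefore d³. The d³ configuration leaves the e_g set evenly filled (or empty) — no strong Jahn–Teller driving force.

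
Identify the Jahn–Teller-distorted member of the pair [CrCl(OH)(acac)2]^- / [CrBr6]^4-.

[CrBr6]^4-

[CrCl(OH)(acac)2]^-: Summing ligand charges against the −1 overall charge gives an oxidation state of +3 for chromium. Chromium is a group-6 element; Cr(III) is therefore d³. The d³ configuration leaves the e_g set evenly filled (or empty) — no strong Jahn–Teller driving force.
[CrBr6]^4-: Summing ligand charges against the −4 overall charge gives an oxidation state of +2 for chromium. Group 6 minus oxidation state 2 gives a d⁴ configuration. Bromide is a weak-field ligand for a first-row metal, so the complex is high-spin. The t₂g³e_g¹ (high-spin) configuration has an unevenly filled e_g set; the Jahn–Teller theorem predicts a tetragonal distortion (typically axial elongation) to lift the degeneracy.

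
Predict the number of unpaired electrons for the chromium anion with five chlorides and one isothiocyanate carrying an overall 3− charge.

Summing ligand charges against the −3 overall charge gives an oxidation state of +3 for chromium.
Chromium is a group-6 element; Cr(III) is therefore d³.
In an octahedral field the d³ configuration is t₂g³e_g⁰ (only one arrangement possible), giving 3 unpaired electrons.

3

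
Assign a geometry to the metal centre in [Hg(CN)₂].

linear

Each cyanide is −1; balancing the 0 overall charge requires Hg(II).
Group 12 minus oxidation state 2 gives a d¹⁰ configuration.
With 2 monodentate ligands the coordination number is 2.
A d¹⁰ ion with only two ligands adopts a linear arrangement (sp hybridisation; no CFSE preference).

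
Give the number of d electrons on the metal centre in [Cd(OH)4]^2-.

d10

Ligand charges: each hydroxide is −1. With an overall charge of −2 the cadmium centre must be in the +2 oxidation state.
Cd sits in group 12, so the d-electron count is 12 − 2 = 10.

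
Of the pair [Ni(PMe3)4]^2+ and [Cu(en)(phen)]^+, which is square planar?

For [Ni(PMe3)4]^2+: Trimethylphosphine is neutral; balancing the +2 overall charge requires Ni(II). Nickel is a group-10 element; Ni(II) is therefore d⁸. Trimethylphosphine is a strong-field ligand (high in the spectrochemical series). A 3d d⁸ ion with strong-field ligands gains enough CFSE to favour square planar over tetrahedral. → square planar.
For [Cu(en)(phen)]^+: Ethylenediamine is neutral; 1,10-phenanthroline is neutral; balancing the +1 overall charge requires Cu(I). Cu sits in group 11, so the d-electron count is 11 − 1 = 10. A d¹⁰ ion has no crystal-field stabilisation preference between square planar and tetrahedral, so four ligands adopt the sterically favoured tetrahedral geometry. → tetrahedral.

[Ni(PMe3)4]^2+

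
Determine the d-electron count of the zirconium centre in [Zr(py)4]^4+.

d⁰

Summing ligand charges against the +4 overall charge gives an oxidation state of +4 for zirconium.
Zirconium is a group-4 element; Zr(IV) is therefore d⁰.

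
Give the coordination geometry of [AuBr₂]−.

linear

Each bromide is −1; balancing the −1 overall charge requires Au(I).
Group 11 minus oxidation state 1 gives a d¹⁰ configuration.
With 2 monodentate ligands the coordination number is 2.
A d¹⁰ ion with only two ligands adopts a linear arrangement (sp hybridisation; no CFSE preference).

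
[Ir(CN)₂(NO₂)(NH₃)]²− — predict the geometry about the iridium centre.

square planar

Each cyanide is −1; each nitro (N-bound nitrite) is −1; ammonia is neutral; balancing the −2 overall charge requires Ir(I).
Group 9 minus oxidation state 1 gives a d⁸ configuration.
With 4 monodentate ligands the coordination number is 4.
A 5d d⁸ ion has a large crystal-field splitting; square planar leaves the high-energy d_{x²−y²} orbital empty and maximises CFSE.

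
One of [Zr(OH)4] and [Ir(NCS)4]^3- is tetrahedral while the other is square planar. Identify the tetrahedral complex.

[Zr(OH)4]

For [Zr(OH)4]: Summing ligand charges against the 0 overall charge gives an oxidation state of +4 for zirconium. Zirconium is a group-4 element; Zr(IV) is therefore d⁰. A d⁰ ion has no crystal-field stabilisation preference between square planar and tetrahedral, so four ligands adopt the sterically favoured tetrahedral geometry. → tetrahedral.
For [Ir(NCS)4]^3-: Each isothiocyanate is −1; balancing the −3 overall charge requires Ir(I). Ir sits in group 9, so the d-electron count is 9 − 1 = 8. A 5d d⁸ ion has a large crystal-field splitting; square planar leaves the high-energy d_{x²−y²} orbital empty and maximises CFSE. → square planar.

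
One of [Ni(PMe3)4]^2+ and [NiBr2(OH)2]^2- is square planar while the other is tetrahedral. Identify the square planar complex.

[Ni(PMe3)4]^2+

For [Ni(PMe3)4]^2+: Ligand charges: trimethylphosphine is neutral. With an overall charge of +2 the nickel centre must be in the +2 oxidation state. Nickel is a group-10 element; Ni(II) is therefore d⁸. Trimethylphosphine is a strong-field ligand (high in the spectrochemical series). A 3d d⁸ ion with strong-field ligands gains enough CFSE to favour square planar over tetrahedral. → square planar.
For [NiBr2(OH)2]^2-: Ligand charges: each bromide is −1; each hydroxide is −1. With an overall charge of −2 the nickel centre must be in the +2 oxidation state. Nickel is a group-10 element; Ni(II) is therefore d⁸. Bromide and hydroxide are weak-field ligands. With weak-field ligands the CFSE gain from square planar is small, so a 3d d⁸ ion takes the sterically preferred tetrahedral geometry. → tetrahedral.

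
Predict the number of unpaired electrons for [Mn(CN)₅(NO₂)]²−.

Ligand charges: each cyanide is −1; each nitro (N-bound nitrite) is −1. With an overall charge of −2 the manganese centre must be in the +4 oxidation state.
Mn sits in group 7, so the d-electron count is 7 − 4 = 3.
In an octahedral field the d³ configuration is t₂g³e_g⁰ (only one arrangement possible), giving 3 unpaired electrons.

3 unpaired electrons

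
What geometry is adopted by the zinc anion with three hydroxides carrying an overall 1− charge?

Ligand charges: each hydroxide is −1. With an overall charge of −1 the zinc centre must be in the +2 oxidation state.
Zn sits in group 12, so the d-electron count is 12 − 2 = 10.
With 3 monodentate ligands the coordination number is 3.
Three ligands around a d¹⁰ centre minimise repulsion in a trigonal-planar arrangement.

trigonal planar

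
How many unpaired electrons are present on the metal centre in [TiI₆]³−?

1

Each iodide is −1; balancing the −3 overall charge requires Ti(III).
Group 4 minus oxidation state 3 gives a d¹ configuration.
In an octahedral field the d¹ configuration is t₂g¹e_g⁰ (only one arrangement possible), giving 1 unpaired electron.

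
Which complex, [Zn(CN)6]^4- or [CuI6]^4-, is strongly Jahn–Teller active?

[Zn(CN)6]^4-: Ligand charges: each cyanide is −1. With an overall charge of −4 the zinc centre must be in the +2 oxidation state. Group 12 minus oxidation state 2 gives a d¹⁰ configuration. The d¹⁰ configuration leaves the e_g set evenly filled (or empty) — no strong Jahn–Teller driving force.
[CuI6]^4-: Ligand charges: each iodide is −1. With an overall charge of −4 the copper centre must be in the +2 oxidation state. Copper is a group-11 element; Cu(II) is therefore d⁹. The t₂g⁶e_g³ configuration has an unevenly filled e_g set; the Jahn–Teller theorem predicts a tetragonal distortion (typically axial elongation) to lift the degeneracy.

[CuI6]^4-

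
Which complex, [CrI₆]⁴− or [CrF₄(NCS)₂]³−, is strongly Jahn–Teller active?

[CrI₆]⁴−: Each iodide is −1; balancing the −4 overall charge requires Cr(II). Group 6 minus oxidation state 2 gives a d⁴ configuration. Iodide is a weak-field ligand for a first-row metal, so the complex is high-spin. The t₂g³e_g¹ (high-spin) configuration has an unevenly filled e_g set; the Jahn–Teller theorem predicts a tetragonal distortion (typically axial elongation) to lift the degeneracy.
[CrF₄(NCS)₂]³−: Ligand charges: each fluoride is −1; each isothiocyanate is −1. With an overall charge of −3 the chromium centre must be in the +3 oxidation state. Cr sits in group 6, so the d-electron count is 6 − 3 = 3. The d³ configuration leaves the e_g set evenly filled (or empty) — no strong Jahn–Teller driving force.

[CrI₆]⁴−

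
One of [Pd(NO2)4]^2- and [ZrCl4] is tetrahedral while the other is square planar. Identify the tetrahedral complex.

For [Pd(NO2)4]^2-: Summing ligand charges against the −2 overall charge gives an oxidation state of +2 for palladium. Palladium is a group-10 element; Pd(II) is therefore d⁸. A 4d d⁸ ion has a large crystal-field splitting; square planar leaves the high-energy d_{x²−y²} orbital empty and maximises CFSE. → square planar.
For [ZrCl4]: Summing ligand charges against the 0 overall charge gives an oxidation state of +4 for zirconium. Zr sits in group 4, so the d-electron count is 4 − 4 = 0. A d⁰ ion has no crystal-field stabilisation preference between square planar and tetrahedral, so four ligands adopt the sterically favoured tetrahedral geometry. → tetrahedral.

[ZrCl4]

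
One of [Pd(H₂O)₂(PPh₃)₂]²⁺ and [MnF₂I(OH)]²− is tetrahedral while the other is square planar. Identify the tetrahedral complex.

For [Pd(H₂O)₂(PPh₃)₂]²⁺: Water is neutral; triphenylphosphine is neutral; balancing the +2 overall charge requires Pd(II). Group 10 minus oxidation state 2 gives a d⁸ configuration. A 4d d⁸ ion has a large crystal-field splitting; square planar leaves the high-energy d_{x²−y²} orbital empty and maximises CFSE. → square planar.
For [MnF₂I(OH)]²−: Each fluoride is −1; each iodide is −1; each hydroxide is −1; balancing the −2 overall charge requires Mn(II). Mn sits in group 7, so the d-electron count is 7 − 2 = 5. A high-spin d⁵ ion has zero CFSE in either geometry, so four ligands adopt the sterically favoured tetrahedral geometry. → tetrahedral.

[MnF₂I(OH)]²−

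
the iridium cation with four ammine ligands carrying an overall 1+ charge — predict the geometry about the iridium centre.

square planar

Ligand charges: ammonia is neutral. With an overall charge of +1 the iridium centre must be in the +1 oxidation state.
Iridium is a group-9 element; Ir(I) is therefore d⁸.
With 4 monodentate ligands the coordination number is 4.
A 5d d⁸ ion has a large crystal-field splitting; square planar leaves the high-energy d_{x²−y²} orbital empty and maximises CFSE.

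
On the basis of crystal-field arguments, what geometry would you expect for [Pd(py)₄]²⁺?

square planar

Summing ligand charges against the +2 overall charge gives an oxidation state of +2 for palladium.
Palladium is a group-10 element; Pd(II) is therefore d⁸.
Coordination number: 4.
A 4d d⁸ ion has a large crystal-field splitting; square planar leaves the high-energy d_{x²−y²} orbital empty and maximises CFSE.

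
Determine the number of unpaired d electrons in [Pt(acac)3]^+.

Ligand charges: each acetylacetonate is −1. With an overall charge of +1 the platinum centre must be in the +4 oxidation state.
Platinum is a group-10 element; Pt(IV) is therefore d⁶.
Counting donor atoms: 3×acetylacetonate (bidentate) → 6 donors. Coordination number = 6.
The spin state decides the count: a 5d ion has a large Δₒ and is invariably low-spin.
An octahedral low-spin d⁶ ion is t₂g⁶e_g⁰, giving 0 unpaired electrons.

0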